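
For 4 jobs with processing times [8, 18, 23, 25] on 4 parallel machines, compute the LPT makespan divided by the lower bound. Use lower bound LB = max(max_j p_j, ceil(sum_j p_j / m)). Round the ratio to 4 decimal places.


LPT order: [25, 23, 18, 8]
Machine loads after assignment: [25, 23, 18, 8]
LPT makespan = 25
Lower bound = max(max_job, ceil(total/4)) = max(25, 19) = 25
Ratio = 25 / 25 = 1.0

1.0


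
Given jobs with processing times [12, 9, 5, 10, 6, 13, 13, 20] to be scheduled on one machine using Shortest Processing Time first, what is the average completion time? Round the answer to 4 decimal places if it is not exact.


Sort jobs by processing time (SPT order): [5, 6, 9, 10, 12, 13, 13, 20]
Compute completion times sequentially:
  Job 1: processing = 5, completes at 5
  Job 2: processing = 6, completes at 11
  Job 3: processing = 9, completes at 20
  Job 4: processing = 10, completes at 30
  Job 5: processing = 12, completes at 42
  Job 6: processing = 13, completes at 55
  Job 7: processing = 13, completes at 68
  Job 8: processing = 20, completes at 88
Sum of completion times = 319
Average completion time = 319/8 = 39.875

39.875


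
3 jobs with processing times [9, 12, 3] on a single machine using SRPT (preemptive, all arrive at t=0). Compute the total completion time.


Since all jobs arrive at t=0, SRPT equals SPT ordering.
SPT order: [3, 9, 12]
Completion times:
  Job 1: p=3, C=3
  Job 2: p=9, C=12
  Job 3: p=12, C=24
Total completion time = 3 + 12 + 24 = 39

39


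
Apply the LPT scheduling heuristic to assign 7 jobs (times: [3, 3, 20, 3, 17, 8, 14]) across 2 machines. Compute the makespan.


Sort jobs in decreasing order (LPT): [20, 17, 14, 8, 3, 3, 3]
Assign each job to the least loaded machine:
  Machine 1: jobs [20, 8, 3, 3], load = 34
  Machine 2: jobs [17, 14, 3], load = 34
Makespan = max load = 34

34


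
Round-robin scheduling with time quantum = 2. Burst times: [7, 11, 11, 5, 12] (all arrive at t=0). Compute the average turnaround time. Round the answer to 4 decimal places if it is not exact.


Time quantum = 2
Execution trace:
  J1 runs 2 units, time = 2
  J2 runs 2 units, time = 4
  J3 runs 2 units, time = 6
  J4 runs 2 units, time = 8
  J5 runs 2 units, time = 10
  J1 runs 2 units, time = 12
  J2 runs 2 units, time = 14
  J3 runs 2 units, time = 16
  J4 runs 2 units, time = 18
  J5 runs 2 units, time = 20
  J1 runs 2 units, time = 22
  J2 runs 2 units, time = 24
  J3 runs 2 units, time = 26
  J4 runs 1 units, time = 27
  J5 runs 2 units, time = 29
  J1 runs 1 units, time = 30
  J2 runs 2 units, time = 32
  J3 runs 2 units, time = 34
  J5 runs 2 units, time = 36
  J2 runs 2 units, time = 38
  J3 runs 2 units, time = 40
  J5 runs 2 units, time = 42
  J2 runs 1 units, time = 43
  J3 runs 1 units, time = 44
  J5 runs 2 units, time = 46
Finish times: [30, 43, 44, 27, 46]
Average turnaround = 190/5 = 38.0

38.0


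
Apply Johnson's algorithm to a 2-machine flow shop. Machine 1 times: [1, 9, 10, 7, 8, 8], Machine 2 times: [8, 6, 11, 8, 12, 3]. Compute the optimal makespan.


Apply Johnson's rule:
  Group 1 (a <= b): [(1, 1, 8), (4, 7, 8), (5, 8, 12), (3, 10, 11)]
  Group 2 (a > b): [(2, 9, 6), (6, 8, 3)]
Optimal job order: [1, 4, 5, 3, 2, 6]
Schedule:
  Job 1: M1 done at 1, M2 done at 9
  Job 4: M1 done at 8, M2 done at 17
  Job 5: M1 done at 16, M2 done at 29
  Job 3: M1 done at 26, M2 done at 40
  Job 2: M1 done at 35, M2 done at 46
  Job 6: M1 done at 43, M2 done at 49
Makespan = 49

49


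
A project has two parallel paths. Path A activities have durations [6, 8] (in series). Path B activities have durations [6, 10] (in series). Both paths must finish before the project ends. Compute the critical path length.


Path A total = 6 + 8 = 14
Path B total = 6 + 10 = 16
Critical path = longest path = max(14, 16) = 16

16


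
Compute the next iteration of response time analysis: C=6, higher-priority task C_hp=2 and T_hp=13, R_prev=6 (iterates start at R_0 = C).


R_next = C + ceil(R_prev / T_hp) * C_hp
ceil(6 / 13) = ceil(0.4615) = 1
Interference = 1 * 2 = 2
R_next = 6 + 2 = 8

8


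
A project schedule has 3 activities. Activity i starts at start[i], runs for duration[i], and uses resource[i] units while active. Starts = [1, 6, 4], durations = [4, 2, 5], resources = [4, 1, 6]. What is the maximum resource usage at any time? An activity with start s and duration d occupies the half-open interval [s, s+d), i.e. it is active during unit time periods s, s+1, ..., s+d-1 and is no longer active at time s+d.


Each activity i is active on [start_i, start_i + duration_i).
Compute total resource usage per time slot:
  t=0: active resources = [], total = 0
  t=1: active resources = [4], total = 4
  t=2: active resources = [4], total = 4
  t=3: active resources = [4], total = 4
  t=4: active resources = [4, 6], total = 10
  t=5: active resources = [6], total = 6
  t=6: active resources = [1, 6], total = 7
  t=7: active resources = [1, 6], total = 7
  t=8: active resources = [6], total = 6
Peak resource demand = 10

10


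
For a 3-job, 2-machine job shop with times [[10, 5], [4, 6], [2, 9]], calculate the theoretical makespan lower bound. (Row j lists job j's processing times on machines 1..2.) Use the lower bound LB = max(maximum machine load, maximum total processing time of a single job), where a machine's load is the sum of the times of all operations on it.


Machine loads:
  Machine 1: 10 + 4 + 2 = 16
  Machine 2: 5 + 6 + 9 = 20
Max machine load = 20
Job totals:
  Job 1: 15
  Job 2: 10
  Job 3: 11
Max job total = 15
Lower bound = max(20, 15) = 20

20


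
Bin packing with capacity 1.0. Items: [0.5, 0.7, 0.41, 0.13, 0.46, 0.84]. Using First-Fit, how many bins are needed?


Place items sequentially using First-Fit:
  Item 0.5 -> new Bin 1
  Item 0.7 -> new Bin 2
  Item 0.41 -> Bin 1 (now 0.91)
  Item 0.13 -> Bin 2 (now 0.83)
  Item 0.46 -> new Bin 3
  Item 0.84 -> new Bin 4
Total bins used = 4

4


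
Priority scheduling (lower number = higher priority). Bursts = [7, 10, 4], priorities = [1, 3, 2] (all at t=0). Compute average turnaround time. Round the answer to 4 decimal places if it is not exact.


Sort by priority (ascending = highest first):
Order: [(1, 7), (2, 4), (3, 10)]
Completion times:
  Priority 1, burst=7, C=7
  Priority 2, burst=4, C=11
  Priority 3, burst=10, C=21
Average turnaround = 39/3 = 13.0

13.0


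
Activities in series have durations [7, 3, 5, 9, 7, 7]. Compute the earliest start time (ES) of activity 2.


Activity 2 starts after activities 1 through 1 complete.
Predecessor durations: [7]
ES = 7 = 7

7


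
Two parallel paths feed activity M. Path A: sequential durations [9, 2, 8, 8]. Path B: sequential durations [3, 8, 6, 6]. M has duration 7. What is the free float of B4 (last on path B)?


ES(B4) = sum of predecessors on chain B = 17
EF(B4) = ES + duration = 17 + 6 = 23
Successor of B4 is M. ES(M) = max(sum(A), sum(B)) = max(27, 23) = 27
Free float = ES(successor) - EF(current) = 27 - 23 = 4

4


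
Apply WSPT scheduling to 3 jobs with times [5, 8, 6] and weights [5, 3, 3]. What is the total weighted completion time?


Compute p/w ratios and sort ascending (WSPT): [(5, 5), (6, 3), (8, 3)]
Compute weighted completion times:
  Job (p=5,w=5): C=5, w*C=5*5=25
  Job (p=6,w=3): C=11, w*C=3*11=33
  Job (p=8,w=3): C=19, w*C=3*19=57
Total weighted completion time = 115

115


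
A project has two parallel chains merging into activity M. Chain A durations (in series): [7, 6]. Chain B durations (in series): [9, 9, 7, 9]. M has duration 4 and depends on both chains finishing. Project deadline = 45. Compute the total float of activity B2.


Forward pass: ES(B2) = sum of predecessors on chain B = 9
EF = ES + duration = 9 + 9 = 18
Backward pass: LF(M) = deadline = 45; LS(M) = 45 - 4 = 41
LF(B2) = LS(M) - sum(successors on chain B) = 41 - 16 = 25
LS = LF - duration = 25 - 9 = 16
Total float = LS - ES = 16 - 9 = 7

7


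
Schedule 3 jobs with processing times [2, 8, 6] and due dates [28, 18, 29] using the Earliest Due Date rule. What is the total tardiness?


Sort by due date (EDD order): [(8, 18), (2, 28), (6, 29)]
Compute completion times and tardiness:
  Job 1: p=8, d=18, C=8, tardiness=max(0,8-18)=0
  Job 2: p=2, d=28, C=10, tardiness=max(0,10-28)=0
  Job 3: p=6, d=29, C=16, tardiness=max(0,16-29)=0
Total tardiness = 0

0


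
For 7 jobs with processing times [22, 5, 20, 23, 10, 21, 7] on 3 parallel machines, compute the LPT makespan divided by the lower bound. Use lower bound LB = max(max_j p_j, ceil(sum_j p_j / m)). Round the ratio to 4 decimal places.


LPT order: [23, 22, 21, 20, 10, 7, 5]
Machine loads after assignment: [35, 32, 41]
LPT makespan = 41
Lower bound = max(max_job, ceil(total/3)) = max(23, 36) = 36
Ratio = 41 / 36 = 1.1389

1.1389


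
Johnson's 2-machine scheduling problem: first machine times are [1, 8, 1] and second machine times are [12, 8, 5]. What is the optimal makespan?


Apply Johnson's rule:
  Group 1 (a <= b): [(1, 1, 12), (3, 1, 5), (2, 8, 8)]
  Group 2 (a > b): []
Optimal job order: [1, 3, 2]
Schedule:
  Job 1: M1 done at 1, M2 done at 13
  Job 3: M1 done at 2, M2 done at 18
  Job 2: M1 done at 10, M2 done at 26
Makespan = 26

26


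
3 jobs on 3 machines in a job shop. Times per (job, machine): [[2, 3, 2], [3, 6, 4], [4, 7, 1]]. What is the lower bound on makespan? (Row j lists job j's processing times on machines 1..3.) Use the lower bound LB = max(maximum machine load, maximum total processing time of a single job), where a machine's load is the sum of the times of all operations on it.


Machine loads:
  Machine 1: 2 + 3 + 4 = 9
  Machine 2: 3 + 6 + 7 = 16
  Machine 3: 2 + 4 + 1 = 7
Max machine load = 16
Job totals:
  Job 1: 7
  Job 2: 13
  Job 3: 12
Max job total = 13
Lower bound = max(16, 13) = 16

16


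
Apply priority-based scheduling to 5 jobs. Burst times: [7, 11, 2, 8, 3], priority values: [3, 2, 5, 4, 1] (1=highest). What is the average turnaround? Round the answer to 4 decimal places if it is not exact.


Sort by priority (ascending = highest first):
Order: [(1, 3), (2, 11), (3, 7), (4, 8), (5, 2)]
Completion times:
  Priority 1, burst=3, C=3
  Priority 2, burst=11, C=14
  Priority 3, burst=7, C=21
  Priority 4, burst=8, C=29
  Priority 5, burst=2, C=31
Average turnaround = 98/5 = 19.6

19.6


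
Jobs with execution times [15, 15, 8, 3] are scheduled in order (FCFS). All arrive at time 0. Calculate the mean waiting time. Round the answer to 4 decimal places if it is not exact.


FCFS order (as given): [15, 15, 8, 3]
Waiting times:
  Job 1: wait = 0
  Job 2: wait = 15
  Job 3: wait = 30
  Job 4: wait = 38
Sum of waiting times = 83
Average waiting time = 83/4 = 20.75

20.75


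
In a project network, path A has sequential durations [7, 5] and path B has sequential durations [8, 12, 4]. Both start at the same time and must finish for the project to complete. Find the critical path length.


Path A total = 7 + 5 = 12
Path B total = 8 + 12 + 4 = 24
Critical path = longest path = max(12, 24) = 24

24


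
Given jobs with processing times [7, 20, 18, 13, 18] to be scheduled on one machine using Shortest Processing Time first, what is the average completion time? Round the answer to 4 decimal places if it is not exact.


Sort jobs by processing time (SPT order): [7, 13, 18, 18, 20]
Compute completion times sequentially:
  Job 1: processing = 7, completes at 7
  Job 2: processing = 13, completes at 20
  Job 3: processing = 18, completes at 38
  Job 4: processing = 18, completes at 56
  Job 5: processing = 20, completes at 76
Sum of completion times = 197
Average completion time = 197/5 = 39.4

39.4


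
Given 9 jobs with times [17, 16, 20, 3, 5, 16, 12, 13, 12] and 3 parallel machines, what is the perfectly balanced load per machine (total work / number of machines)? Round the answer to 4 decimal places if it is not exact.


Total processing time = 17 + 16 + 20 + 3 + 5 + 16 + 12 + 13 + 12 = 114
Number of machines = 3
Ideal balanced load = 114 / 3 = 38.0

38.0


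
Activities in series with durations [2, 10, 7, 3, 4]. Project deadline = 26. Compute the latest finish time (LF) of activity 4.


LF(activity 4) = deadline - sum of successor durations
Successors: activities 5 through 5 with durations [4]
Sum of successor durations = 4
LF = 26 - 4 = 22

22


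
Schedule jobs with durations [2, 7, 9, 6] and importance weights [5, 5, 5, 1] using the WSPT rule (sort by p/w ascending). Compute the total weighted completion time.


Compute p/w ratios and sort ascending (WSPT): [(2, 5), (7, 5), (9, 5), (6, 1)]
Compute weighted completion times:
  Job (p=2,w=5): C=2, w*C=5*2=10
  Job (p=7,w=5): C=9, w*C=5*9=45
  Job (p=9,w=5): C=18, w*C=5*18=90
  Job (p=6,w=1): C=24, w*C=1*24=24
Total weighted completion time = 169

169


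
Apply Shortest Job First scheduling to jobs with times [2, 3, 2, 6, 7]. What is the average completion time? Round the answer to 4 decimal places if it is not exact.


SJF order (ascending): [2, 2, 3, 6, 7]
Completion times:
  Job 1: burst=2, C=2
  Job 2: burst=2, C=4
  Job 3: burst=3, C=7
  Job 4: burst=6, C=13
  Job 5: burst=7, C=20
Average completion = 46/5 = 9.2

9.2


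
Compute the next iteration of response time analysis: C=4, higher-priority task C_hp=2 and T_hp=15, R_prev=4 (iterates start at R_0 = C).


R_next = C + ceil(R_prev / T_hp) * C_hp
ceil(4 / 15) = ceil(0.2667) = 1
Interference = 1 * 2 = 2
R_next = 4 + 2 = 6

6


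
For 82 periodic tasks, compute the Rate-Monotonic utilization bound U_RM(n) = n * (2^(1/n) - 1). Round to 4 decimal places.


Compute 2^(1/82) = 1.0084888420
Subtract 1: 1.0084888420 - 1 = 0.0084888420
Multiply by n: 82 * 0.0084888420 = 0.6960850440
Round to 4 dp: 0.6961

0.6961


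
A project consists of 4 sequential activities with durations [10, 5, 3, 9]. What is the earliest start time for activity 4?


Activity 4 starts after activities 1 through 3 complete.
Predecessor durations: [10, 5, 3]
ES = 10 + 5 + 3 = 18

18


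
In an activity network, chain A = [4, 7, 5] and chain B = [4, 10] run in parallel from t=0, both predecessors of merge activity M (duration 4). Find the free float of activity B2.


ES(B2) = sum of predecessors on chain B = 4
EF(B2) = ES + duration = 4 + 10 = 14
Successor of B2 is M. ES(M) = max(sum(A), sum(B)) = max(16, 14) = 16
Free float = ES(successor) - EF(current) = 16 - 14 = 2

2


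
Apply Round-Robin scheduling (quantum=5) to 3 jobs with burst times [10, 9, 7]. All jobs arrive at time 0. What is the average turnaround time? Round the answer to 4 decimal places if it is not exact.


Time quantum = 5
Execution trace:
  J1 runs 5 units, time = 5
  J2 runs 5 units, time = 10
  J3 runs 5 units, time = 15
  J1 runs 5 units, time = 20
  J2 runs 4 units, time = 24
  J3 runs 2 units, time = 26
Finish times: [20, 24, 26]
Average turnaround = 70/3 = 23.3333

23.3333


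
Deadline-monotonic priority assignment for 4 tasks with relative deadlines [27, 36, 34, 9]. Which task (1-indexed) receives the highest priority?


Sort tasks by relative deadline (ascending):
  Task 4: deadline = 9
  Task 1: deadline = 27
  Task 3: deadline = 34
  Task 2: deadline = 36
Priority order (highest first): [4, 1, 3, 2]
Highest priority task = 4

4


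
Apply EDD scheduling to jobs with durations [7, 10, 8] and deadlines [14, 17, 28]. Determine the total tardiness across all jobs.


Sort by due date (EDD order): [(7, 14), (10, 17), (8, 28)]
Compute completion times and tardiness:
  Job 1: p=7, d=14, C=7, tardiness=max(0,7-14)=0
  Job 2: p=10, d=17, C=17, tardiness=max(0,17-17)=0
  Job 3: p=8, d=28, C=25, tardiness=max(0,25-28)=0
Total tardiness = 0

0


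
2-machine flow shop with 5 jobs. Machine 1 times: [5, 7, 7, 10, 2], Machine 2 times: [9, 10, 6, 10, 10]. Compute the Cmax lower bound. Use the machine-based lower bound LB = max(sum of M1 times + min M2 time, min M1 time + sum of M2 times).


LB1 = sum(M1 times) + min(M2 times) = 31 + 6 = 37
LB2 = min(M1 times) + sum(M2 times) = 2 + 45 = 47
Lower bound = max(LB1, LB2) = max(37, 47) = 47

47


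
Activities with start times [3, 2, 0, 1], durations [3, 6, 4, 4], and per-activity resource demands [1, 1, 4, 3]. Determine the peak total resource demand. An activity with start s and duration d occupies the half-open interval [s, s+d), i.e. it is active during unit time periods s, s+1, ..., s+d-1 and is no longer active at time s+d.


Each activity i is active on [start_i, start_i + duration_i).
Compute total resource usage per time slot:
  t=0: active resources = [4], total = 4
  t=1: active resources = [4, 3], total = 7
  t=2: active resources = [1, 4, 3], total = 8
  t=3: active resources = [1, 1, 4, 3], total = 9
  t=4: active resources = [1, 1, 3], total = 5
  t=5: active resources = [1, 1], total = 2
  t=6: active resources = [1], total = 1
  t=7: active resources = [1], total = 1
Peak resource demand = 9

9


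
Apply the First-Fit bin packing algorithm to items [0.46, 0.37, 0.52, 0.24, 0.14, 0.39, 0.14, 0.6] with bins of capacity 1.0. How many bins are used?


Place items sequentially using First-Fit:
  Item 0.46 -> new Bin 1
  Item 0.37 -> Bin 1 (now 0.83)
  Item 0.52 -> new Bin 2
  Item 0.24 -> Bin 2 (now 0.76)
  Item 0.14 -> Bin 1 (now 0.97)
  Item 0.39 -> new Bin 3
  Item 0.14 -> Bin 2 (now 0.9)
  Item 0.6 -> Bin 3 (now 0.99)
Total bins used = 3

3


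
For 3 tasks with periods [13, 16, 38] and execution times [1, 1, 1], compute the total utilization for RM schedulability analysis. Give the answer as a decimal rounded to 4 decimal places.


Compute individual utilizations (exact fractions):
  Task 1: C/T = 1/13 (approx. 0.0769)
  Task 2: C/T = 1/16 (approx. 0.0625)
  Task 3: C/T = 1/38 (approx. 0.0263)
Total utilization U = 1/13 + 1/16 + 1/38 = 655/3952
Rounded to 4 decimal places: U = 0.1657
RM (Liu & Layland) bound for 3 tasks = 0.779763; compare with U = 655/3952 (approx. 0.165739)
U <= bound, so schedulable by RM sufficient condition.

0.1657


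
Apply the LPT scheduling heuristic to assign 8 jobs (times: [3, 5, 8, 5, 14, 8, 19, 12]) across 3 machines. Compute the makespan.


Sort jobs in decreasing order (LPT): [19, 14, 12, 8, 8, 5, 5, 3]
Assign each job to the least loaded machine:
  Machine 1: jobs [19, 5], load = 24
  Machine 2: jobs [14, 8, 3], load = 25
  Machine 3: jobs [12, 8, 5], load = 25
Makespan = max load = 25

25


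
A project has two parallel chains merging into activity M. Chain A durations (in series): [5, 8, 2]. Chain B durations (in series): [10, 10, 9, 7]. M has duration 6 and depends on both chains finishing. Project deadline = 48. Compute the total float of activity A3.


Forward pass: ES(A3) = sum of predecessors on chain A = 13
EF = ES + duration = 13 + 2 = 15
Backward pass: LF(M) = deadline = 48; LS(M) = 48 - 6 = 42
LF(A3) = LS(M) - sum(successors on chain A) = 42 - 0 = 42
LS = LF - duration = 42 - 2 = 40
Total float = LS - ES = 40 - 13 = 27

27


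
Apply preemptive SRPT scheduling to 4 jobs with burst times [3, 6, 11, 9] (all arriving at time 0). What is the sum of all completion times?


Since all jobs arrive at t=0, SRPT equals SPT ordering.
SPT order: [3, 6, 9, 11]
Completion times:
  Job 1: p=3, C=3
  Job 2: p=6, C=9
  Job 3: p=9, C=18
  Job 4: p=11, C=29
Total completion time = 3 + 9 + 18 + 29 = 59

59


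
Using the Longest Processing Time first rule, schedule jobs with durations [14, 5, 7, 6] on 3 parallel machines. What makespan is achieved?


Sort jobs in decreasing order (LPT): [14, 7, 6, 5]
Assign each job to the least loaded machine:
  Machine 1: jobs [14], load = 14
  Machine 2: jobs [7], load = 7
  Machine 3: jobs [6, 5], load = 11
Makespan = max load = 14

14


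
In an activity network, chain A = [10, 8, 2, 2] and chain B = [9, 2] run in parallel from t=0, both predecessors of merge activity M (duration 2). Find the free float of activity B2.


ES(B2) = sum of predecessors on chain B = 9
EF(B2) = ES + duration = 9 + 2 = 11
Successor of B2 is M. ES(M) = max(sum(A), sum(B)) = max(22, 11) = 22
Free float = ES(successor) - EF(current) = 22 - 11 = 11

11


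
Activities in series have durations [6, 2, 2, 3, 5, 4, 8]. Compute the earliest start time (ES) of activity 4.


Activity 4 starts after activities 1 through 3 complete.
Predecessor durations: [6, 2, 2]
ES = 6 + 2 + 2 = 10

10


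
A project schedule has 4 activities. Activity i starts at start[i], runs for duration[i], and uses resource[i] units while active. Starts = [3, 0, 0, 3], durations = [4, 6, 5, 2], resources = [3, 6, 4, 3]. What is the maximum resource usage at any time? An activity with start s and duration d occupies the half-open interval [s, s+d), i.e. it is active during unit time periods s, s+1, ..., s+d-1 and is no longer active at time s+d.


Each activity i is active on [start_i, start_i + duration_i).
Compute total resource usage per time slot:
  t=0: active resources = [6, 4], total = 10
  t=1: active resources = [6, 4], total = 10
  t=2: active resources = [6, 4], total = 10
  t=3: active resources = [3, 6, 4, 3], total = 16
  t=4: active resources = [3, 6, 4, 3], total = 16
  t=5: active resources = [3, 6], total = 9
  t=6: active resources = [3], total = 3
Peak resource demand = 16

16


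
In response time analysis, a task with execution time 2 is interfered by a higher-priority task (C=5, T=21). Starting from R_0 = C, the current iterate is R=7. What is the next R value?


R_next = C + ceil(R_prev / T_hp) * C_hp
ceil(7 / 21) = ceil(0.3333) = 1
Interference = 1 * 5 = 5
R_next = 2 + 5 = 7
R_next = R_prev, so the iteration has converged (response time = 7).

7


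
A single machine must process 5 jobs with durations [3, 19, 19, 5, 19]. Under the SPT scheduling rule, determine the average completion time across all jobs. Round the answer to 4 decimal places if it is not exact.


Sort jobs by processing time (SPT order): [3, 5, 19, 19, 19]
Compute completion times sequentially:
  Job 1: processing = 3, completes at 3
  Job 2: processing = 5, completes at 8
  Job 3: processing = 19, completes at 27
  Job 4: processing = 19, completes at 46
  Job 5: processing = 19, completes at 65
Sum of completion times = 149
Average completion time = 149/5 = 29.8

29.8


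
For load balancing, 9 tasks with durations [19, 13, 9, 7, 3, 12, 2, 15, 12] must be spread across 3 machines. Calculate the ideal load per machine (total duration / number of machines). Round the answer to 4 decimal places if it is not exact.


Total processing time = 19 + 13 + 9 + 7 + 3 + 12 + 2 + 15 + 12 = 92
Number of machines = 3
Ideal balanced load = 92 / 3 = 30.6667

30.6667


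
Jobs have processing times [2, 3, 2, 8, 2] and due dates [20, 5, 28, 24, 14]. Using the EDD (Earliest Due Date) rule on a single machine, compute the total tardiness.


Sort by due date (EDD order): [(3, 5), (2, 14), (2, 20), (8, 24), (2, 28)]
Compute completion times and tardiness:
  Job 1: p=3, d=5, C=3, tardiness=max(0,3-5)=0
  Job 2: p=2, d=14, C=5, tardiness=max(0,5-14)=0
  Job 3: p=2, d=20, C=7, tardiness=max(0,7-20)=0
  Job 4: p=8, d=24, C=15, tardiness=max(0,15-24)=0
  Job 5: p=2, d=28, C=17, tardiness=max(0,17-28)=0
Total tardiness = 0

0


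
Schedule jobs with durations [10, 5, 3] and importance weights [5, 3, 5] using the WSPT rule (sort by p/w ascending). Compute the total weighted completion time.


Compute p/w ratios and sort ascending (WSPT): [(3, 5), (5, 3), (10, 5)]
Compute weighted completion times:
  Job (p=3,w=5): C=3, w*C=5*3=15
  Job (p=5,w=3): C=8, w*C=3*8=24
  Job (p=10,w=5): C=18, w*C=5*18=90
Total weighted completion time = 129

129


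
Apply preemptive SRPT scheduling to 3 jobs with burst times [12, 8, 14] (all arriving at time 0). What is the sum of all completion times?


Since all jobs arrive at t=0, SRPT equals SPT ordering.
SPT order: [8, 12, 14]
Completion times:
  Job 1: p=8, C=8
  Job 2: p=12, C=20
  Job 3: p=14, C=34
Total completion time = 8 + 20 + 34 = 62

62


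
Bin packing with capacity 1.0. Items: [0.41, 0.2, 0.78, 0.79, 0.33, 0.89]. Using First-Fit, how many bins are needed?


Place items sequentially using First-Fit:
  Item 0.41 -> new Bin 1
  Item 0.2 -> Bin 1 (now 0.61)
  Item 0.78 -> new Bin 2
  Item 0.79 -> new Bin 3
  Item 0.33 -> Bin 1 (now 0.94)
  Item 0.89 -> new Bin 4
Total bins used = 4

4


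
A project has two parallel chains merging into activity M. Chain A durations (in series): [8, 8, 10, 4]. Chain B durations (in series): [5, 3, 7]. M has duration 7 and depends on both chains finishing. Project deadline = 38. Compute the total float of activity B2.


Forward pass: ES(B2) = sum of predecessors on chain B = 5
EF = ES + duration = 5 + 3 = 8
Backward pass: LF(M) = deadline = 38; LS(M) = 38 - 7 = 31
LF(B2) = LS(M) - sum(successors on chain B) = 31 - 7 = 24
LS = LF - duration = 24 - 3 = 21
Total float = LS - ES = 21 - 5 = 16

16


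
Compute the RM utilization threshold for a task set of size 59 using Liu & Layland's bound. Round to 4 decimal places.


Compute 2^(1/59) = 1.0118175391
Subtract 1: 1.0118175391 - 1 = 0.0118175391
Multiply by n: 59 * 0.0118175391 = 0.6972348069
Round to 4 dp: 0.6972

0.6972


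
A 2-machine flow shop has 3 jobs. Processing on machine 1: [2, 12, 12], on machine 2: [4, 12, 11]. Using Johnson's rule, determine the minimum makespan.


Apply Johnson's rule:
  Group 1 (a <= b): [(1, 2, 4), (2, 12, 12)]
  Group 2 (a > b): [(3, 12, 11)]
Optimal job order: [1, 2, 3]
Schedule:
  Job 1: M1 done at 2, M2 done at 6
  Job 2: M1 done at 14, M2 done at 26
  Job 3: M1 done at 26, M2 done at 37
Makespan = 37

37


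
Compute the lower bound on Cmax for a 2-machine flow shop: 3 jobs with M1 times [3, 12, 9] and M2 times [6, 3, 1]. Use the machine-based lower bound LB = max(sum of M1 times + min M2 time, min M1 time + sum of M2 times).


LB1 = sum(M1 times) + min(M2 times) = 24 + 1 = 25
LB2 = min(M1 times) + sum(M2 times) = 3 + 10 = 13
Lower bound = max(LB1, LB2) = max(25, 13) = 25

25


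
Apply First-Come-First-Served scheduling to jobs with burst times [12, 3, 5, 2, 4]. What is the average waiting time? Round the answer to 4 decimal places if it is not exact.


FCFS order (as given): [12, 3, 5, 2, 4]
Waiting times:
  Job 1: wait = 0
  Job 2: wait = 12
  Job 3: wait = 15
  Job 4: wait = 20
  Job 5: wait = 22
Sum of waiting times = 69
Average waiting time = 69/5 = 13.8

13.8


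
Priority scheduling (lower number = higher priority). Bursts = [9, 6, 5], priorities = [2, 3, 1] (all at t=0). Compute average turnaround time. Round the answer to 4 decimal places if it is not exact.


Sort by priority (ascending = highest first):
Order: [(1, 5), (2, 9), (3, 6)]
Completion times:
  Priority 1, burst=5, C=5
  Priority 2, burst=9, C=14
  Priority 3, burst=6, C=20
Average turnaround = 39/3 = 13.0

13.0


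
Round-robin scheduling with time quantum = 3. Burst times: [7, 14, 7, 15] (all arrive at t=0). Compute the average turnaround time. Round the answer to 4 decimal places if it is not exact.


Time quantum = 3
Execution trace:
  J1 runs 3 units, time = 3
  J2 runs 3 units, time = 6
  J3 runs 3 units, time = 9
  J4 runs 3 units, time = 12
  J1 runs 3 units, time = 15
  J2 runs 3 units, time = 18
  J3 runs 3 units, time = 21
  J4 runs 3 units, time = 24
  J1 runs 1 units, time = 25
  J2 runs 3 units, time = 28
  J3 runs 1 units, time = 29
  J4 runs 3 units, time = 32
  J2 runs 3 units, time = 35
  J4 runs 3 units, time = 38
  J2 runs 2 units, time = 40
  J4 runs 3 units, time = 43
Finish times: [25, 40, 29, 43]
Average turnaround = 137/4 = 34.25

34.25


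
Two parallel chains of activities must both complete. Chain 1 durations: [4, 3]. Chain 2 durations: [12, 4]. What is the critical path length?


Path A total = 4 + 3 = 7
Path B total = 12 + 4 = 16
Critical path = longest path = max(7, 16) = 16

16


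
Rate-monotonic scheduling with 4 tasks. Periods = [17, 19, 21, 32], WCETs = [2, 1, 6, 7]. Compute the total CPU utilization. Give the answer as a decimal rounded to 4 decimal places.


Compute individual utilizations (exact fractions):
  Task 1: C/T = 2/17 (approx. 0.1176)
  Task 2: C/T = 1/19 (approx. 0.0526)
  Task 3: C/T = 6/21 = 2/7 (approx. 0.2857)
  Task 4: C/T = 7/32 (approx. 0.2188)
Total utilization U = 2/17 + 1/19 + 2/7 + 7/32 = 48819/72352
Rounded to 4 decimal places: U = 0.6747
RM (Liu & Layland) bound for 4 tasks = 0.756828; compare with U = 48819/72352 (approx. 0.674743)
U <= bound, so schedulable by RM sufficient condition.

0.6747


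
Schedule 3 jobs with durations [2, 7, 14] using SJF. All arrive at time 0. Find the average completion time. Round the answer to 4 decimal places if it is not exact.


SJF order (ascending): [2, 7, 14]
Completion times:
  Job 1: burst=2, C=2
  Job 2: burst=7, C=9
  Job 3: burst=14, C=23
Average completion = 34/3 = 11.3333

11.3333


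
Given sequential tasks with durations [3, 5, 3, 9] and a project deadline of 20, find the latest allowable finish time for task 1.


LF(activity 1) = deadline - sum of successor durations
Successors: activities 2 through 4 with durations [5, 3, 9]
Sum of successor durations = 17
LF = 20 - 17 = 3

3


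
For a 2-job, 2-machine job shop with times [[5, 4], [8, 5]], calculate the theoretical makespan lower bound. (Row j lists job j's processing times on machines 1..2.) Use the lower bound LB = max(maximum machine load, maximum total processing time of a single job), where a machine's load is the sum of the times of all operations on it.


Machine loads:
  Machine 1: 5 + 8 = 13
  Machine 2: 4 + 5 = 9
Max machine load = 13
Job totals:
  Job 1: 9
  Job 2: 13
Max job total = 13
Lower bound = max(13, 13) = 13

13


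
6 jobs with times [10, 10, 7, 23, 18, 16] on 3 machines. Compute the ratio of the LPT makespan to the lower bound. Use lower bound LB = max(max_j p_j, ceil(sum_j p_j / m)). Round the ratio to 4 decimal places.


LPT order: [23, 18, 16, 10, 10, 7]
Machine loads after assignment: [30, 28, 26]
LPT makespan = 30
Lower bound = max(max_job, ceil(total/3)) = max(23, 28) = 28
Ratio = 30 / 28 = 1.0714

1.0714


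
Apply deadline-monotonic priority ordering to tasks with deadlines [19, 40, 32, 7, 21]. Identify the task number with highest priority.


Sort tasks by relative deadline (ascending):
  Task 4: deadline = 7
  Task 1: deadline = 19
  Task 5: deadline = 21
  Task 3: deadline = 32
  Task 2: deadline = 40
Priority order (highest first): [4, 1, 5, 3, 2]
Highest priority task = 4

4


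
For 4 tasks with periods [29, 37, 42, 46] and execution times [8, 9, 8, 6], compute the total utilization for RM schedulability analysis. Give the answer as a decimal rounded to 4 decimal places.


Compute individual utilizations (exact fractions):
  Task 1: C/T = 8/29 (approx. 0.2759)
  Task 2: C/T = 9/37 (approx. 0.2432)
  Task 3: C/T = 8/42 = 4/21 (approx. 0.1905)
  Task 4: C/T = 6/46 = 3/23 (approx. 0.1304)
Total utilization U = 8/29 + 9/37 + 4/21 + 3/23 = 435346/518259
Rounded to 4 decimal places: U = 0.8400
RM (Liu & Layland) bound for 4 tasks = 0.756828; compare with U = 435346/518259 (approx. 0.840016)
bound < U <= 1, so the RM sufficient condition is not met (inconclusive; an exact test such as response-time analysis is needed).

0.8400


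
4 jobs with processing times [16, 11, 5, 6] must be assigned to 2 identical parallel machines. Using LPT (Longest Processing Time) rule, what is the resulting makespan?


Sort jobs in decreasing order (LPT): [16, 11, 6, 5]
Assign each job to the least loaded machine:
  Machine 1: jobs [16, 5], load = 21
  Machine 2: jobs [11, 6], load = 17
Makespan = max load = 21

21


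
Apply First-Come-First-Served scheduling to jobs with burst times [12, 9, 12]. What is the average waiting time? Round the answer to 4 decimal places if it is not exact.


FCFS order (as given): [12, 9, 12]
Waiting times:
  Job 1: wait = 0
  Job 2: wait = 12
  Job 3: wait = 21
Sum of waiting times = 33
Average waiting time = 33/3 = 11.0

11.0


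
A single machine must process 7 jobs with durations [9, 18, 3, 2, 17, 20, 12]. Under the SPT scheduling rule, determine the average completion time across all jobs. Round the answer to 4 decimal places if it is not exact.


Sort jobs by processing time (SPT order): [2, 3, 9, 12, 17, 18, 20]
Compute completion times sequentially:
  Job 1: processing = 2, completes at 2
  Job 2: processing = 3, completes at 5
  Job 3: processing = 9, completes at 14
  Job 4: processing = 12, completes at 26
  Job 5: processing = 17, completes at 43
  Job 6: processing = 18, completes at 61
  Job 7: processing = 20, completes at 81
Sum of completion times = 232
Average completion time = 232/7 = 33.1429

33.1429


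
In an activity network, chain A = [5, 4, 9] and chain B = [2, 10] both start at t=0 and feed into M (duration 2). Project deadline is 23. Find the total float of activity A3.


Forward pass: ES(A3) = sum of predecessors on chain A = 9
EF = ES + duration = 9 + 9 = 18
Backward pass: LF(M) = deadline = 23; LS(M) = 23 - 2 = 21
LF(A3) = LS(M) - sum(successors on chain A) = 21 - 0 = 21
LS = LF - duration = 21 - 9 = 12
Total float = LS - ES = 12 - 9 = 3

3


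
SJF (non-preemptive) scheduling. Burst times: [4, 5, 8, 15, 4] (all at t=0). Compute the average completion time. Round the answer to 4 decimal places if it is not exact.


SJF order (ascending): [4, 4, 5, 8, 15]
Completion times:
  Job 1: burst=4, C=4
  Job 2: burst=4, C=8
  Job 3: burst=5, C=13
  Job 4: burst=8, C=21
  Job 5: burst=15, C=36
Average completion = 82/5 = 16.4

16.4


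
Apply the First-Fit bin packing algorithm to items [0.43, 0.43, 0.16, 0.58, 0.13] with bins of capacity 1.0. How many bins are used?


Place items sequentially using First-Fit:
  Item 0.43 -> new Bin 1
  Item 0.43 -> Bin 1 (now 0.86)
  Item 0.16 -> new Bin 2
  Item 0.58 -> Bin 2 (now 0.74)
  Item 0.13 -> Bin 1 (now 0.99)
Total bins used = 2

2


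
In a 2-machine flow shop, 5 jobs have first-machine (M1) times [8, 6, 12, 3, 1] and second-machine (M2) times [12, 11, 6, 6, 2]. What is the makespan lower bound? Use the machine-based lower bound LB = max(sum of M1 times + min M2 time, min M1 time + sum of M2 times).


LB1 = sum(M1 times) + min(M2 times) = 30 + 2 = 32
LB2 = min(M1 times) + sum(M2 times) = 1 + 37 = 38
Lower bound = max(LB1, LB2) = max(32, 38) = 38

38


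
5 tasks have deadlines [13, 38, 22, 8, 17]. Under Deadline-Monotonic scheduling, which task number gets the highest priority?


Sort tasks by relative deadline (ascending):
  Task 4: deadline = 8
  Task 1: deadline = 13
  Task 5: deadline = 17
  Task 3: deadline = 22
  Task 2: deadline = 38
Priority order (highest first): [4, 1, 5, 3, 2]
Highest priority task = 4

4


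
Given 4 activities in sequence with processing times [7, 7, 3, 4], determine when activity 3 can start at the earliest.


Activity 3 starts after activities 1 through 2 complete.
Predecessor durations: [7, 7]
ES = 7 + 7 = 14

14


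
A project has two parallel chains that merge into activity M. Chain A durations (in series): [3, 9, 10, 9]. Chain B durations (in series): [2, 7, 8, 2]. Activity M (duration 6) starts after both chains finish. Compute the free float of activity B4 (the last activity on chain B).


ES(B4) = sum of predecessors on chain B = 17
EF(B4) = ES + duration = 17 + 2 = 19
Successor of B4 is M. ES(M) = max(sum(A), sum(B)) = max(31, 19) = 31
Free float = ES(successor) - EF(current) = 31 - 19 = 12

12


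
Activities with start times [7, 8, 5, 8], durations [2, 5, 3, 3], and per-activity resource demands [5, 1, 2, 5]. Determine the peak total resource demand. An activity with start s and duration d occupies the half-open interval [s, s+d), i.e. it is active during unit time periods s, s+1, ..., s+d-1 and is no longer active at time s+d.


Each activity i is active on [start_i, start_i + duration_i).
Compute total resource usage per time slot:
  t=0: active resources = [], total = 0
  t=1: active resources = [], total = 0
  t=2: active resources = [], total = 0
  t=3: active resources = [], total = 0
  t=4: active resources = [], total = 0
  t=5: active resources = [2], total = 2
  t=6: active resources = [2], total = 2
  t=7: active resources = [5, 2], total = 7
  t=8: active resources = [5, 1, 5], total = 11
  t=9: active resources = [1, 5], total = 6
  t=10: active resources = [1, 5], total = 6
  t=11: active resources = [1], total = 1
  t=12: active resources = [1], total = 1
Peak resource demand = 11

11


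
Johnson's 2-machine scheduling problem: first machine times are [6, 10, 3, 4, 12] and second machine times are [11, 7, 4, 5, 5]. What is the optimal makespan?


Apply Johnson's rule:
  Group 1 (a <= b): [(3, 3, 4), (4, 4, 5), (1, 6, 11)]
  Group 2 (a > b): [(2, 10, 7), (5, 12, 5)]
Optimal job order: [3, 4, 1, 2, 5]
Schedule:
  Job 3: M1 done at 3, M2 done at 7
  Job 4: M1 done at 7, M2 done at 12
  Job 1: M1 done at 13, M2 done at 24
  Job 2: M1 done at 23, M2 done at 31
  Job 5: M1 done at 35, M2 done at 40
Makespan = 40

40


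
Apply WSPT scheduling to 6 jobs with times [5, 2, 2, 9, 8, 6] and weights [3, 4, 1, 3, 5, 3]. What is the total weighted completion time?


Compute p/w ratios and sort ascending (WSPT): [(2, 4), (8, 5), (5, 3), (2, 1), (6, 3), (9, 3)]
Compute weighted completion times:
  Job (p=2,w=4): C=2, w*C=4*2=8
  Job (p=8,w=5): C=10, w*C=5*10=50
  Job (p=5,w=3): C=15, w*C=3*15=45
  Job (p=2,w=1): C=17, w*C=1*17=17
  Job (p=6,w=3): C=23, w*C=3*23=69
  Job (p=9,w=3): C=32, w*C=3*32=96
Total weighted completion time = 285

285


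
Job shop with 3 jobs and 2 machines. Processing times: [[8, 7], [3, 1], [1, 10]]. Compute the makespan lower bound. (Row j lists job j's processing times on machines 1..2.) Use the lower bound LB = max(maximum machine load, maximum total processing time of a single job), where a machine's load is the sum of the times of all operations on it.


Machine loads:
  Machine 1: 8 + 3 + 1 = 12
  Machine 2: 7 + 1 + 10 = 18
Max machine load = 18
Job totals:
  Job 1: 15
  Job 2: 4
  Job 3: 11
Max job total = 15
Lower bound = max(18, 15) = 18

18


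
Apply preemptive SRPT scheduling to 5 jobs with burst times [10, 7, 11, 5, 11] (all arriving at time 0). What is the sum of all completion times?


Since all jobs arrive at t=0, SRPT equals SPT ordering.
SPT order: [5, 7, 10, 11, 11]
Completion times:
  Job 1: p=5, C=5
  Job 2: p=7, C=12
  Job 3: p=10, C=22
  Job 4: p=11, C=33
  Job 5: p=11, C=44
Total completion time = 5 + 12 + 22 + 33 + 44 = 116

116


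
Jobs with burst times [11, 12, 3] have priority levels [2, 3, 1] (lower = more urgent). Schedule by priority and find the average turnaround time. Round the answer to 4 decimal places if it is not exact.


Sort by priority (ascending = highest first):
Order: [(1, 3), (2, 11), (3, 12)]
Completion times:
  Priority 1, burst=3, C=3
  Priority 2, burst=11, C=14
  Priority 3, burst=12, C=26
Average turnaround = 43/3 = 14.3333

14.3333


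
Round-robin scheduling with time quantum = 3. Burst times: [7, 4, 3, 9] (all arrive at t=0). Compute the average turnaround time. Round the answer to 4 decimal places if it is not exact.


Time quantum = 3
Execution trace:
  J1 runs 3 units, time = 3
  J2 runs 3 units, time = 6
  J3 runs 3 units, time = 9
  J4 runs 3 units, time = 12
  J1 runs 3 units, time = 15
  J2 runs 1 units, time = 16
  J4 runs 3 units, time = 19
  J1 runs 1 units, time = 20
  J4 runs 3 units, time = 23
Finish times: [20, 16, 9, 23]
Average turnaround = 68/4 = 17.0

17.0


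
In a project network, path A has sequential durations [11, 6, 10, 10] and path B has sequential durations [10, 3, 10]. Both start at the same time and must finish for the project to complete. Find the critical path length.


Path A total = 11 + 6 + 10 + 10 = 37
Path B total = 10 + 3 + 10 = 23
Critical path = longest path = max(37, 23) = 37

37


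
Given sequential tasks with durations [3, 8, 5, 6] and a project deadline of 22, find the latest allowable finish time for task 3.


LF(activity 3) = deadline - sum of successor durations
Successors: activities 4 through 4 with durations [6]
Sum of successor durations = 6
LF = 22 - 6 = 16

16
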